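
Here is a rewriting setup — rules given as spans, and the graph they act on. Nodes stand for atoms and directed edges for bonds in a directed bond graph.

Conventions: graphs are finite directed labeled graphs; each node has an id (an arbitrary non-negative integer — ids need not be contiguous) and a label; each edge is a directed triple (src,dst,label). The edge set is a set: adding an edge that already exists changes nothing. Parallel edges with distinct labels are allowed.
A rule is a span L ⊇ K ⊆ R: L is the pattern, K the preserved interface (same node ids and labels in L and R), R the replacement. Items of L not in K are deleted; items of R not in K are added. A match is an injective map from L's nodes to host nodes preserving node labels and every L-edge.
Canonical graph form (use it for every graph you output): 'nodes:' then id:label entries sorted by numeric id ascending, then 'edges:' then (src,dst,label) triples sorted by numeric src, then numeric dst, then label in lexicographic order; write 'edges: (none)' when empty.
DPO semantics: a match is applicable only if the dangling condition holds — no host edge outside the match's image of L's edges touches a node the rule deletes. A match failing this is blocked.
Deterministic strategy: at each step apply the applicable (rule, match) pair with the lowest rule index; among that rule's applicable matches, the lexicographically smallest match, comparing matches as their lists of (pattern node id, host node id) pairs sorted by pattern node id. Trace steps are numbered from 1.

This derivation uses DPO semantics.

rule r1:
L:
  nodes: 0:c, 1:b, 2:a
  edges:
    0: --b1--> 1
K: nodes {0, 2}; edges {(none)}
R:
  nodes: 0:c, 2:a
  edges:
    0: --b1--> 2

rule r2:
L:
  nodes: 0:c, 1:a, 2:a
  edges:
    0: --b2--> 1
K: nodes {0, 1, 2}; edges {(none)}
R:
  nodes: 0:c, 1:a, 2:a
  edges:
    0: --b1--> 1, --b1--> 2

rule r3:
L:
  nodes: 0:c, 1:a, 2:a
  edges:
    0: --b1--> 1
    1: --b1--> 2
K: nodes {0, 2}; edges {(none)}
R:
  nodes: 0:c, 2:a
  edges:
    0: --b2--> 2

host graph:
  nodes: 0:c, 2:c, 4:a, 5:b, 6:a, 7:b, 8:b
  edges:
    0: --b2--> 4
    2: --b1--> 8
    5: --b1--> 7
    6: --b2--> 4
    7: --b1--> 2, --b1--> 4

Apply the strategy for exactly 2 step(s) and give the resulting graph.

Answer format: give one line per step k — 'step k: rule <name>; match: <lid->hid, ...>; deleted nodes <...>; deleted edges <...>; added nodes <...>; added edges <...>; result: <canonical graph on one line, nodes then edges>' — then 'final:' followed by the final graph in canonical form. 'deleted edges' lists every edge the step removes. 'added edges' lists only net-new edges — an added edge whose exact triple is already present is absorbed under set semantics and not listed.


step 1: rule r1; match: 0->2, 1->8, 2->4; deleted nodes 8; deleted edges (2,8,b1); added nodes (none); added edges (2,4,b1); result: nodes: 0:c, 2:c, 4:a, 5:b, 6:a, 7:b edges: (0,4,b2); (2,4,b1); (5,7,b1); (6,4,b2); (7,2,b1); (7,4,b1)
step 2: rule r2; match: 0->0, 1->4, 2->6; deleted nodes (none); deleted edges (0,4,b2); added nodes (none); added edges (0,4,b1); (0,6,b1); result: nodes: 0:c, 2:c, 4:a, 5:b, 6:a, 7:b edges: (0,4,b1); (0,6,b1); (2,4,b1); (5,7,b1); (6,4,b2); (7,2,b1); (7,4,b1)
final:
nodes: 0:c, 2:c, 4:a, 5:b, 6:a, 7:b
edges: (0,4,b1); (0,6,b1); (2,4,b1); (5,7,b1); (6,4,b2); (7,2,b1); (7,4,b1)


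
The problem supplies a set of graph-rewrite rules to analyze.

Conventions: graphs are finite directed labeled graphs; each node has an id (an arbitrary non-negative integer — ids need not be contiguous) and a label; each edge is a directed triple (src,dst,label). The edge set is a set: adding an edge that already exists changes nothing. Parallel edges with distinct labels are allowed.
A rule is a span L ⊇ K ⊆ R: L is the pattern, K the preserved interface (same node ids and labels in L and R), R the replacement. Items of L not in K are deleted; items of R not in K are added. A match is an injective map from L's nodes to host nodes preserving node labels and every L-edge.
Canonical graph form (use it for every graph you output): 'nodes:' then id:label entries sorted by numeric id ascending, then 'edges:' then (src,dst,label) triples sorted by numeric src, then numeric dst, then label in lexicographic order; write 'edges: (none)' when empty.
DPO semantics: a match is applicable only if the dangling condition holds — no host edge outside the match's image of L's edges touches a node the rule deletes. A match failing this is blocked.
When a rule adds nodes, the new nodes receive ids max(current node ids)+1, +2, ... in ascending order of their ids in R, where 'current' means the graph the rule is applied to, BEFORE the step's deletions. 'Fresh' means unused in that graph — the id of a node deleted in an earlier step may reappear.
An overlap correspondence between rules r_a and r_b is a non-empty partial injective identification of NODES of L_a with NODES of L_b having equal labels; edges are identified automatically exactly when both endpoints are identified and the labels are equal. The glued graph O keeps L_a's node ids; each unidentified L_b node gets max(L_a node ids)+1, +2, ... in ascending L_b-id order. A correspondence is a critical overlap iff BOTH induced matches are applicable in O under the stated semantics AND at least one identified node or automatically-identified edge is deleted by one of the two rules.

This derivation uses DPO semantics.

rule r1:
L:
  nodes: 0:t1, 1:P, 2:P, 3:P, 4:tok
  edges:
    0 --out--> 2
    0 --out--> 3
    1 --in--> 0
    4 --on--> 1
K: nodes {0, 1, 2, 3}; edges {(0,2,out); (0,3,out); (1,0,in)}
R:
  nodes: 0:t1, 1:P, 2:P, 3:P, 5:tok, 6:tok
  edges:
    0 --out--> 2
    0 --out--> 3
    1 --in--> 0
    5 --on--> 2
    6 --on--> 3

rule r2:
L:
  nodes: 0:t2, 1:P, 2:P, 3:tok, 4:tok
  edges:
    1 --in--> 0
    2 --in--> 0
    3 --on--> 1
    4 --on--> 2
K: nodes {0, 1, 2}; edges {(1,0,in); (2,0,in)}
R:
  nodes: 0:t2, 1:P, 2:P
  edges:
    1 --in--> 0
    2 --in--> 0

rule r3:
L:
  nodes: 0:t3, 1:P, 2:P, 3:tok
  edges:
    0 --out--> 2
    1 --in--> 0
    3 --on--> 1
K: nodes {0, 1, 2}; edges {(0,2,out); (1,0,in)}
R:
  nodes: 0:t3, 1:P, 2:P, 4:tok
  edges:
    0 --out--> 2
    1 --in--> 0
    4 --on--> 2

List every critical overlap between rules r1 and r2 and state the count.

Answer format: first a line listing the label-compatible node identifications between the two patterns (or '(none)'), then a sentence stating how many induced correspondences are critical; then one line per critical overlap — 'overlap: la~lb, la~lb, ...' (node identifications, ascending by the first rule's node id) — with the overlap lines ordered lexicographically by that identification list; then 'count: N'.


label-compatible node identifications between L(r1) and L(r2): 1~1, 1~2, 2~1, 2~2, 3~1, 3~2, 4~3, 4~4
6 of the induced correspondences are critical overlaps of r1 and r2.
overlap: 1~1, 2~2, 4~3
overlap: 1~1, 3~2, 4~3
overlap: 1~1, 4~3
overlap: 1~2, 2~1, 4~4
overlap: 1~2, 3~1, 4~4
overlap: 1~2, 4~4
count: 6


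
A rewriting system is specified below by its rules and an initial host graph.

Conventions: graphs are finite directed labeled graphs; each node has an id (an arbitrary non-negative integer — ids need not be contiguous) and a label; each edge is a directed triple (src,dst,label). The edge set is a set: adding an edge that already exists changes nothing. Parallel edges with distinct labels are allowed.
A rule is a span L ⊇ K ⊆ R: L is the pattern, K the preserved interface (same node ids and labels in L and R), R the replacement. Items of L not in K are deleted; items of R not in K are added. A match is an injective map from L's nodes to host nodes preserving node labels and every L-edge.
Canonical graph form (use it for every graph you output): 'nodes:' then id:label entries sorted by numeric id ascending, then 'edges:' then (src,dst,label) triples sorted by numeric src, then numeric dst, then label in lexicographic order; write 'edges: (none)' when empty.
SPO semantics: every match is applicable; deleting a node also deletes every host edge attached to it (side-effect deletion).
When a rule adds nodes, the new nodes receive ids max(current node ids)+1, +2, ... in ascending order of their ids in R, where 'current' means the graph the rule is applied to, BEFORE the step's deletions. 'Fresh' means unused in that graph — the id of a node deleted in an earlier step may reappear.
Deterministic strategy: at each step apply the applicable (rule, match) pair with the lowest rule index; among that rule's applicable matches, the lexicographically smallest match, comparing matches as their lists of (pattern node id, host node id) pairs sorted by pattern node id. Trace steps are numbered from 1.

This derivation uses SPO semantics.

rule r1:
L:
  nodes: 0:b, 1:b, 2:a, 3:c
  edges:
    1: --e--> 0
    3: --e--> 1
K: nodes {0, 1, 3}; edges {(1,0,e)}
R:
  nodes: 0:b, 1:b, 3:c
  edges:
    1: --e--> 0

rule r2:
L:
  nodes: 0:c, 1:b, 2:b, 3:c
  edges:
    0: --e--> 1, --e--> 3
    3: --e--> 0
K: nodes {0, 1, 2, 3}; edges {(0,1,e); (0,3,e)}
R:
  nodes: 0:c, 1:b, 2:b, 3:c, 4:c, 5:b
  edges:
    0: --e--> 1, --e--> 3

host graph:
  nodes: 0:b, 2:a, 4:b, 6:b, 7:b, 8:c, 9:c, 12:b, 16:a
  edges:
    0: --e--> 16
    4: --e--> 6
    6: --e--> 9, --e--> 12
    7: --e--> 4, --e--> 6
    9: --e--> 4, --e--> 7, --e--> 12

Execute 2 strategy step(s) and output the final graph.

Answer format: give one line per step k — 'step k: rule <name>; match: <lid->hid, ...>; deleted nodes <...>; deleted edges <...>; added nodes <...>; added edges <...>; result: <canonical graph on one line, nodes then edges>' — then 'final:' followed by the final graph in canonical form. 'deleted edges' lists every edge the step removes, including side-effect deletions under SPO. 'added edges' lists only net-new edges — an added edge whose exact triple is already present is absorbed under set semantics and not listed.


step 1: rule r1; match: 0->4, 1->7, 2->2, 3->9; deleted nodes 2; deleted edges (9,7,e); added nodes (none); added edges (none); result: nodes: 0:b, 4:b, 6:b, 7:b, 8:c, 9:c, 12:b, 16:a edges: (0,16,e); (4,6,e); (6,9,e); (6,12,e); (7,4,e); (7,6,e); (9,4,e); (9,12,e)
step 2: rule r1; match: 0->6, 1->4, 2->16, 3->9; deleted nodes 16; deleted edges (0,16,e); (9,4,e); added nodes (none); added edges (none); result: nodes: 0:b, 4:b, 6:b, 7:b, 8:c, 9:c, 12:b edges: (4,6,e); (6,9,e); (6,12,e); (7,4,e); (7,6,e); (9,12,e)
final:
nodes: 0:b, 4:b, 6:b, 7:b, 8:c, 9:c, 12:b
edges: (4,6,e); (6,9,e); (6,12,e); (7,4,e); (7,6,e); (9,12,e)


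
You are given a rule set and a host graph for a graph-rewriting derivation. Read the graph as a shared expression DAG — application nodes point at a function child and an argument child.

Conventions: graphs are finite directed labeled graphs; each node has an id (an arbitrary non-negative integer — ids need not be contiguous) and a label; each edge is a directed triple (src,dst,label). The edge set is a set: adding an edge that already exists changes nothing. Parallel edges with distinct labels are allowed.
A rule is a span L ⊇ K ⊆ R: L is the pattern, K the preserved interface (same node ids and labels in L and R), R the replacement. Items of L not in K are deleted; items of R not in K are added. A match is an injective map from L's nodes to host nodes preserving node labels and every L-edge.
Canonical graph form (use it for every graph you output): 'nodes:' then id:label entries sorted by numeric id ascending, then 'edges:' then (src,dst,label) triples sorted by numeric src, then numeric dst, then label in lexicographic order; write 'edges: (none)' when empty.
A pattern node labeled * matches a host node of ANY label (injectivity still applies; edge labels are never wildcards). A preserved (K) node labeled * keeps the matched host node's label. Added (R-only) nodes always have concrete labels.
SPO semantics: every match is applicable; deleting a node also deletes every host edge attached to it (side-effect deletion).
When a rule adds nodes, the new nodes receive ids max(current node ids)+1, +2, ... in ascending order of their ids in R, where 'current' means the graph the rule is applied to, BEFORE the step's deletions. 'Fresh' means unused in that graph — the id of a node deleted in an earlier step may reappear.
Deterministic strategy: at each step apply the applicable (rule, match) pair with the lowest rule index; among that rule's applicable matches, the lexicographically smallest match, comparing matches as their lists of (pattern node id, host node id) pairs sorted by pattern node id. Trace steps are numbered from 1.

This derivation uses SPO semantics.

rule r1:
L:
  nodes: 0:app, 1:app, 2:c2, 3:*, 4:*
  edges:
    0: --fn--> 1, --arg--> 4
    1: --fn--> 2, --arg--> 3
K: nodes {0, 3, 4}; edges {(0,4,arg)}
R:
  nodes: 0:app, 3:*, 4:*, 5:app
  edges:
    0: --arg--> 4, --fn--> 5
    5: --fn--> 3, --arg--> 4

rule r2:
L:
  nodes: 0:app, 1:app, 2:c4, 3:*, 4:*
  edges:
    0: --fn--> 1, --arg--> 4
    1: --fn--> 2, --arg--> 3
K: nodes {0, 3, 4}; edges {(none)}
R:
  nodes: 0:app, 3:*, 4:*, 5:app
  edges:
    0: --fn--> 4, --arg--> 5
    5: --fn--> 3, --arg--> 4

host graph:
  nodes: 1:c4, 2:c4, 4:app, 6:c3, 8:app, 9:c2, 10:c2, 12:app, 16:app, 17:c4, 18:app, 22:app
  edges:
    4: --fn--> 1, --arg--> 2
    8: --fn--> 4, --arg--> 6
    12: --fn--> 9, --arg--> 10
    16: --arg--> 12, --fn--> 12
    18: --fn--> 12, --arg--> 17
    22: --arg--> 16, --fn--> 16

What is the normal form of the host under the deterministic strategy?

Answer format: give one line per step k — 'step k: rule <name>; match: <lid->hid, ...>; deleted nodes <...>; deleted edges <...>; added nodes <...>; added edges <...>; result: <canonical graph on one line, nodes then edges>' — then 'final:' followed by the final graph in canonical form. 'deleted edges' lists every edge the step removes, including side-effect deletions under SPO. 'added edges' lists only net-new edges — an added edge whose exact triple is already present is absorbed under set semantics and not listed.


step 1: rule r1; match: 0->18, 1->12, 2->9, 3->10, 4->17; deleted nodes 9, 12; deleted edges (12,9,fn); (12,10,arg); (16,12,arg); (16,12,fn); (18,12,fn); added nodes 23; added edges (18,23,fn); (23,10,fn); (23,17,arg); result: nodes: 1:c4, 2:c4, 4:app, 6:c3, 8:app, 10:c2, 16:app, 17:c4, 18:app, 22:app, 23:app edges: (4,1,fn); (4,2,arg); (8,4,fn); (8,6,arg); (18,17,arg); (18,23,fn); (22,16,arg); (22,16,fn); (23,10,fn); (23,17,arg)
step 2: rule r2; match: 0->8, 1->4, 2->1, 3->2, 4->6; deleted nodes 1, 4; deleted edges (4,1,fn); (4,2,arg); (8,4,fn); (8,6,arg); added nodes 24; added edges (8,6,fn); (8,24,arg); (24,2,fn); (24,6,arg); result: nodes: 2:c4, 6:c3, 8:app, 10:c2, 16:app, 17:c4, 18:app, 22:app, 23:app, 24:app edges: (8,6,fn); (8,24,arg); (18,17,arg); (18,23,fn); (22,16,arg); (22,16,fn); (23,10,fn); (23,17,arg); (24,2,fn); (24,6,arg)
final:
nodes: 2:c4, 6:c3, 8:app, 10:c2, 16:app, 17:c4, 18:app, 22:app, 23:app, 24:app
edges: (8,6,fn); (8,24,arg); (18,17,arg); (18,23,fn); (22,16,arg); (22,16,fn); (23,10,fn); (23,17,arg); (24,2,fn); (24,6,arg)


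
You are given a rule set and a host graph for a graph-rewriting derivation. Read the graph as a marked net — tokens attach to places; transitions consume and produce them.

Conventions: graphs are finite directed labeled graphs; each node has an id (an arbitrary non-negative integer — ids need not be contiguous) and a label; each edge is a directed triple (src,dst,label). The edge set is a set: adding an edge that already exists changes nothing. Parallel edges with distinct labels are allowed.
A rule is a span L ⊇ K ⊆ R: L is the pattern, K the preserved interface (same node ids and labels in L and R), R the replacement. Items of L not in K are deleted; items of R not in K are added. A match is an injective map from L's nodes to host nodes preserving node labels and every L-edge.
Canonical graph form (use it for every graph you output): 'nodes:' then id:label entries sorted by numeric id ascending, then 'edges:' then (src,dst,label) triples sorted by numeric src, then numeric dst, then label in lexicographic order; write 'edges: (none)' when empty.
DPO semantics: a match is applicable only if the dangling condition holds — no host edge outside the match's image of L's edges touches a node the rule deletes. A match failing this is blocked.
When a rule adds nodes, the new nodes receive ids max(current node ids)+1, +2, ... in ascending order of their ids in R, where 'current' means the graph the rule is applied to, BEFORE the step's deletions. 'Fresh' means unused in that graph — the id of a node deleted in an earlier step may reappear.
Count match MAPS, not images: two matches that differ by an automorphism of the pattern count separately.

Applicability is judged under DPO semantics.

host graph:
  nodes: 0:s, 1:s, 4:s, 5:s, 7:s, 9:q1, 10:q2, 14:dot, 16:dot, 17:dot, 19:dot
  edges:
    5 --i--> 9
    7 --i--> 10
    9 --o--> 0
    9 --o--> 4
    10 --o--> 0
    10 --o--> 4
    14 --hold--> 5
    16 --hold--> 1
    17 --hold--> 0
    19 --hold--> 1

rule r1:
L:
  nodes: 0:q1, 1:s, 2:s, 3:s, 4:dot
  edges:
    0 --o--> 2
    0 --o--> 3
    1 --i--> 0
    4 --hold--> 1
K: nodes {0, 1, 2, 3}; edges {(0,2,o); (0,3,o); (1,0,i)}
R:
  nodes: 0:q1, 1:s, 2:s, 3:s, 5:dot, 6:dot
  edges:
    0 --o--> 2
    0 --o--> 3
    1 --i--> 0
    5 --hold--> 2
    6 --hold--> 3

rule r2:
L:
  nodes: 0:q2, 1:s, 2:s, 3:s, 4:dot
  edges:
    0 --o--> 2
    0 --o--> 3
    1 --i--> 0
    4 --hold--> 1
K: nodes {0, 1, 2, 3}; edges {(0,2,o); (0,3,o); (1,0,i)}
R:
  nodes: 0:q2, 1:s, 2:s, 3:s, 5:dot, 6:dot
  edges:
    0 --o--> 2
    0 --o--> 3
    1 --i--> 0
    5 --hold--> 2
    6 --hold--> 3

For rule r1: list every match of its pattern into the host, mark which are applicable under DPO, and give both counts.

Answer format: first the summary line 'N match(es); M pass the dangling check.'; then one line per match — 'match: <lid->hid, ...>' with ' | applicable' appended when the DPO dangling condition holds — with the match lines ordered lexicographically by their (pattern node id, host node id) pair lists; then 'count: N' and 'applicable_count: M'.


2 match(es); 2 pass the dangling check.
match: 0->9, 1->5, 2->0, 3->4, 4->14 | applicable
match: 0->9, 1->5, 2->4, 3->0, 4->14 | applicable
count: 2
applicable_count: 2


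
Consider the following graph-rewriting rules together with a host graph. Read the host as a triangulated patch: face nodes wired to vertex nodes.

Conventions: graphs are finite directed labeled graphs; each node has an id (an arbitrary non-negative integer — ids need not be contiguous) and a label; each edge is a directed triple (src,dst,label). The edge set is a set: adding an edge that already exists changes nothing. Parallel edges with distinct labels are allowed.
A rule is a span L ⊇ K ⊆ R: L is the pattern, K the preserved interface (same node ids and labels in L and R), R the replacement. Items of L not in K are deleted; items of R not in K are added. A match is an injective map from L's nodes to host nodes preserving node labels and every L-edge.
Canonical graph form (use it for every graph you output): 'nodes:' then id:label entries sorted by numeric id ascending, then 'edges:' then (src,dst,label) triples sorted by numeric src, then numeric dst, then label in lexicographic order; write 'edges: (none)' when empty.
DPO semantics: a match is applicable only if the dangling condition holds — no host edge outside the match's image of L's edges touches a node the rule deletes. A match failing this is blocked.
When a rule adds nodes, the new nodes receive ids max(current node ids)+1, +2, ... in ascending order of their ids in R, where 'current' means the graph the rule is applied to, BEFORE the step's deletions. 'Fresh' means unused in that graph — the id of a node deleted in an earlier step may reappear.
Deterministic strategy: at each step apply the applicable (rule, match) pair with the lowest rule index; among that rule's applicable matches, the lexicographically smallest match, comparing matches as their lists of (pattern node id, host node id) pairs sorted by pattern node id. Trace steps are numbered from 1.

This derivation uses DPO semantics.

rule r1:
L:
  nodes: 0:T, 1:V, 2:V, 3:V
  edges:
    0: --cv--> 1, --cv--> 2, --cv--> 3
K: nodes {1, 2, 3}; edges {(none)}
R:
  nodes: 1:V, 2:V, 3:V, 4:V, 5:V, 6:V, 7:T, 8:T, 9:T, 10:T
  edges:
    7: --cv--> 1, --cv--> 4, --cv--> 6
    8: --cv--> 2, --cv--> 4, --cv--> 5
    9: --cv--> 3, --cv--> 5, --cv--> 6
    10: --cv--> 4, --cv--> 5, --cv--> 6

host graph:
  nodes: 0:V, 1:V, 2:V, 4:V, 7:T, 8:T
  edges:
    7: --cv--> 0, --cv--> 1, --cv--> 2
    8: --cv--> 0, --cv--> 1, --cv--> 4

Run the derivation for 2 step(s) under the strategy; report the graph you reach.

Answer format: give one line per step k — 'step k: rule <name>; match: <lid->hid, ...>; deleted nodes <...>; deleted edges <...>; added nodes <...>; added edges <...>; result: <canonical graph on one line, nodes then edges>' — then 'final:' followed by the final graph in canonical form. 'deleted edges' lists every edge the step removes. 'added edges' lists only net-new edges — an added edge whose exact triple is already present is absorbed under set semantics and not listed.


step 1: rule r1; match: 0->7, 1->0, 2->1, 3->2; deleted nodes 7; deleted edges (7,0,cv); (7,1,cv); (7,2,cv); added nodes 9, 10, 11, 12, 13, 14, 15; added edges (12,0,cv); (12,9,cv); (12,11,cv); (13,1,cv); (13,9,cv); (13,10,cv); (14,2,cv); (14,10,cv); (14,11,cv); (15,9,cv); (15,10,cv); (15,11,cv); result: nodes: 0:V, 1:V, 2:V, 4:V, 8:T, 9:V, 10:V, 11:V, 12:T, 13:T, 14:T, 15:T edges: (8,0,cv); (8,1,cv); (8,4,cv); (12,0,cv); (12,9,cv); (12,11,cv); (13,1,cv); (13,9,cv); (13,10,cv); (14,2,cv); (14,10,cv); (14,11,cv); (15,9,cv); (15,10,cv); (15,11,cv)
step 2: rule r1; match: 0->8, 1->0, 2->1, 3->4; deleted nodes 8; deleted edges (8,0,cv); (8,1,cv); (8,4,cv); added nodes 16, 17, 18, 19, 20, 21, 22; added edges (19,0,cv); (19,16,cv); (19,18,cv); (20,1,cv); (20,16,cv); (20,17,cv); (21,4,cv); (21,17,cv); (21,18,cv); (22,16,cv); (22,17,cv); (22,18,cv); result: nodes: 0:V, 1:V, 2:V, 4:V, 9:V, 10:V, 11:V, 12:T, 13:T, 14:T, 15:T, 16:V, 17:V, 18:V, 19:T, 20:T, 21:T, 22:T edges: (12,0,cv); (12,9,cv); (12,11,cv); (13,1,cv); (13,9,cv); (13,10,cv); (14,2,cv); (14,10,cv); (14,11,cv); (15,9,cv); (15,10,cv); (15,11,cv); (19,0,cv); (19,16,cv); (19,18,cv); (20,1,cv); (20,16,cv); (20,17,cv); (21,4,cv); (21,17,cv); (21,18,cv); (22,16,cv); (22,17,cv); (22,18,cv)
final:
nodes: 0:V, 1:V, 2:V, 4:V, 9:V, 10:V, 11:V, 12:T, 13:T, 14:T, 15:T, 16:V, 17:V, 18:V, 19:T, 20:T, 21:T, 22:T
edges: (12,0,cv); (12,9,cv); (12,11,cv); (13,1,cv); (13,9,cv); (13,10,cv); (14,2,cv); (14,10,cv); (14,11,cv); (15,9,cv); (15,10,cv); (15,11,cv); (19,0,cv); (19,16,cv); (19,18,cv); (20,1,cv); (20,16,cv); (20,17,cv); (21,4,cv); (21,17,cv); (21,18,cv); (22,16,cv); (22,17,cv); (22,18,cv)


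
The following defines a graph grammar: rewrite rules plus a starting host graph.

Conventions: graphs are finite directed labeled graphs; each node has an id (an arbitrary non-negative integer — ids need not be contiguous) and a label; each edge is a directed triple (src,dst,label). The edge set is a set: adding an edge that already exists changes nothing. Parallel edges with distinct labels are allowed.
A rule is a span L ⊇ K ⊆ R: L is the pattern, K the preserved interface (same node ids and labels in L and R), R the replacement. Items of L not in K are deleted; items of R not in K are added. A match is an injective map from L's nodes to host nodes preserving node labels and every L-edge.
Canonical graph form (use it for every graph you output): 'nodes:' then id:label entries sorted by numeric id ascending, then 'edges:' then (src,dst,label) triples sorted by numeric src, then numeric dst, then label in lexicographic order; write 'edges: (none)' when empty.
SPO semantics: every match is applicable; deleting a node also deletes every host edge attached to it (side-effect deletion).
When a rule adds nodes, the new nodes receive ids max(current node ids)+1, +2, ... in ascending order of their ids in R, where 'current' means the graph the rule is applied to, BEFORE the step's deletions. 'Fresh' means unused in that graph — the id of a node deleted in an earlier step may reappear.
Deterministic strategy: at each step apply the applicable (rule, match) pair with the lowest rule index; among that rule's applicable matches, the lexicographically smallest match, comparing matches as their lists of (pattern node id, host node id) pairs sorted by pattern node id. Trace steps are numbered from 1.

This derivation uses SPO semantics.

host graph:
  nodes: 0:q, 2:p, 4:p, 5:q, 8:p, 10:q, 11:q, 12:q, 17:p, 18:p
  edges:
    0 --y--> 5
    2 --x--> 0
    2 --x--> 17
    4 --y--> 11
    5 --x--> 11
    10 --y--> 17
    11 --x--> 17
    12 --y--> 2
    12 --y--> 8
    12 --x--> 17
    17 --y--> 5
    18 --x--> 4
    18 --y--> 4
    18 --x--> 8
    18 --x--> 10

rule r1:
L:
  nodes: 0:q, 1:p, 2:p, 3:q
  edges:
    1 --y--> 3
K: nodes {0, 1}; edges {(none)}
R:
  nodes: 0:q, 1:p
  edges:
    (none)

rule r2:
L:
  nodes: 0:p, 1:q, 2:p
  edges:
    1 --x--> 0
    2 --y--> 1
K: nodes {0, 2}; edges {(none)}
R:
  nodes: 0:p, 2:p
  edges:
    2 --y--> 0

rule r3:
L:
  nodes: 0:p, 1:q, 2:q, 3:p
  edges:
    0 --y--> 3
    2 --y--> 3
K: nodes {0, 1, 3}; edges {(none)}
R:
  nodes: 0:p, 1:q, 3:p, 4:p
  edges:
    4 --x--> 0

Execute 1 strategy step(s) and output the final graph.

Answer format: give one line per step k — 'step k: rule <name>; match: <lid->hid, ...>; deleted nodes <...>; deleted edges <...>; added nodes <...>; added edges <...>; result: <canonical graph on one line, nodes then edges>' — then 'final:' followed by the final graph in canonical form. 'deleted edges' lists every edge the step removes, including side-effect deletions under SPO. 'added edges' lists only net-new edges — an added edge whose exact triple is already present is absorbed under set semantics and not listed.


step 1: rule r1; match: 0->0, 1->4, 2->2, 3->11; deleted nodes 2, 11; deleted edges (2,0,x); (2,17,x); (4,11,y); (5,11,x); (11,17,x); (12,2,y); added nodes (none); added edges (none); result: nodes: 0:q, 4:p, 5:q, 8:p, 10:q, 12:q, 17:p, 18:p edges: (0,5,y); (10,17,y); (12,8,y); (12,17,x); (17,5,y); (18,4,x); (18,4,y); (18,8,x); (18,10,x)
final:
nodes: 0:q, 4:p, 5:q, 8:p, 10:q, 12:q, 17:p, 18:p
edges: (0,5,y); (10,17,y); (12,8,y); (12,17,x); (17,5,y); (18,4,x); (18,4,y); (18,8,x); (18,10,x)


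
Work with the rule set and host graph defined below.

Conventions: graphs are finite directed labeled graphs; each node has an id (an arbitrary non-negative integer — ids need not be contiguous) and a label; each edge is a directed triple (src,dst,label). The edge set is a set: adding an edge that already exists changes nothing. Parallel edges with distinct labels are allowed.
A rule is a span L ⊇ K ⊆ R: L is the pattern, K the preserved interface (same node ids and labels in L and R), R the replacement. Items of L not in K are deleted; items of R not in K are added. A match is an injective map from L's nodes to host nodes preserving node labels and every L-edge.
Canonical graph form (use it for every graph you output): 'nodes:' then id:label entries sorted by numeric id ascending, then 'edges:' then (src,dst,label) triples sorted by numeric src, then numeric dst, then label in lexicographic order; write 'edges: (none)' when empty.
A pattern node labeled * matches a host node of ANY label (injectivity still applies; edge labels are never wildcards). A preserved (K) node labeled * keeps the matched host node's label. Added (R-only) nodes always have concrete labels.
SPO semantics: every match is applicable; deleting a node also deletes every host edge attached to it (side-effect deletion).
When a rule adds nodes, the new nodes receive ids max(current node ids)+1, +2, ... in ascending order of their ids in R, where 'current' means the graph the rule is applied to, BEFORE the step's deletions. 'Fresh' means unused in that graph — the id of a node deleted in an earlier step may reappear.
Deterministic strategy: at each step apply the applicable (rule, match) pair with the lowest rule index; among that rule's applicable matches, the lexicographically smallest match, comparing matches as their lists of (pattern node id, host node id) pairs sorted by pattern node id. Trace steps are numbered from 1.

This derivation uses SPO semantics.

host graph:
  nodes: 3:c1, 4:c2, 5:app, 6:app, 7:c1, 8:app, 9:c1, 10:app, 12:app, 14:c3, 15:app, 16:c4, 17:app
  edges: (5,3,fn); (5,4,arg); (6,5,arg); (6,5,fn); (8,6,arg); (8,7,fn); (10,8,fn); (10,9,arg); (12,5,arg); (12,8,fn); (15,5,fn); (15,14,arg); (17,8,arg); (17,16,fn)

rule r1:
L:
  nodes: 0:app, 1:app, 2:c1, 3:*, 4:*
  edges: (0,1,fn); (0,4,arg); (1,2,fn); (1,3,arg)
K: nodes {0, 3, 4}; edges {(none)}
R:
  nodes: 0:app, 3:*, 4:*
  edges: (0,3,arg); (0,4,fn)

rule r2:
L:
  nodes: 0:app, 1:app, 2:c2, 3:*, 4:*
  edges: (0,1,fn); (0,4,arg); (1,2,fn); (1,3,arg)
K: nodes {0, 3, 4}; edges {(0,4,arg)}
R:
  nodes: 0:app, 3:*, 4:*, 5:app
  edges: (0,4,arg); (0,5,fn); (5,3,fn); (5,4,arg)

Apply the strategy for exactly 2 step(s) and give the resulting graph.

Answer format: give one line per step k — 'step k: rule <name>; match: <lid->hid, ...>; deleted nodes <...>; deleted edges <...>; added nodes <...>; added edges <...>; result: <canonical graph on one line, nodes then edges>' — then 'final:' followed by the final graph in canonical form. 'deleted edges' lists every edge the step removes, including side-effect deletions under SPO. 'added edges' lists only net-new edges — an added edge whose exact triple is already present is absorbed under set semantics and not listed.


step 1: rule r1; match: 0->10, 1->8, 2->7, 3->6, 4->9; deleted nodes 7, 8; deleted edges (8,6,arg); (8,7,fn); (10,8,fn); (10,9,arg); (12,8,fn); (17,8,arg); added nodes (none); added edges (10,6,arg); (10,9,fn); result: nodes: 3:c1, 4:c2, 5:app, 6:app, 9:c1, 10:app, 12:app, 14:c3, 15:app, 16:c4, 17:app edges: (5,3,fn); (5,4,arg); (6,5,arg); (6,5,fn); (10,6,arg); (10,9,fn); (12,5,arg); (15,5,fn); (15,14,arg); (17,16,fn)
step 2: rule r1; match: 0->15, 1->5, 2->3, 3->4, 4->14; deleted nodes 3, 5; deleted edges (5,3,fn); (5,4,arg); (6,5,arg); (6,5,fn); (12,5,arg); (15,5,fn); (15,14,arg); added nodes (none); added edges (15,4,arg); (15,14,fn); result: nodes: 4:c2, 6:app, 9:c1, 10:app, 12:app, 14:c3, 15:app, 16:c4, 17:app edges: (10,6,arg); (10,9,fn); (15,4,arg); (15,14,fn); (17,16,fn)
final:
nodes: 4:c2, 6:app, 9:c1, 10:app, 12:app, 14:c3, 15:app, 16:c4, 17:app
edges: (10,6,arg); (10,9,fn); (15,4,arg); (15,14,fn); (17,16,fn)


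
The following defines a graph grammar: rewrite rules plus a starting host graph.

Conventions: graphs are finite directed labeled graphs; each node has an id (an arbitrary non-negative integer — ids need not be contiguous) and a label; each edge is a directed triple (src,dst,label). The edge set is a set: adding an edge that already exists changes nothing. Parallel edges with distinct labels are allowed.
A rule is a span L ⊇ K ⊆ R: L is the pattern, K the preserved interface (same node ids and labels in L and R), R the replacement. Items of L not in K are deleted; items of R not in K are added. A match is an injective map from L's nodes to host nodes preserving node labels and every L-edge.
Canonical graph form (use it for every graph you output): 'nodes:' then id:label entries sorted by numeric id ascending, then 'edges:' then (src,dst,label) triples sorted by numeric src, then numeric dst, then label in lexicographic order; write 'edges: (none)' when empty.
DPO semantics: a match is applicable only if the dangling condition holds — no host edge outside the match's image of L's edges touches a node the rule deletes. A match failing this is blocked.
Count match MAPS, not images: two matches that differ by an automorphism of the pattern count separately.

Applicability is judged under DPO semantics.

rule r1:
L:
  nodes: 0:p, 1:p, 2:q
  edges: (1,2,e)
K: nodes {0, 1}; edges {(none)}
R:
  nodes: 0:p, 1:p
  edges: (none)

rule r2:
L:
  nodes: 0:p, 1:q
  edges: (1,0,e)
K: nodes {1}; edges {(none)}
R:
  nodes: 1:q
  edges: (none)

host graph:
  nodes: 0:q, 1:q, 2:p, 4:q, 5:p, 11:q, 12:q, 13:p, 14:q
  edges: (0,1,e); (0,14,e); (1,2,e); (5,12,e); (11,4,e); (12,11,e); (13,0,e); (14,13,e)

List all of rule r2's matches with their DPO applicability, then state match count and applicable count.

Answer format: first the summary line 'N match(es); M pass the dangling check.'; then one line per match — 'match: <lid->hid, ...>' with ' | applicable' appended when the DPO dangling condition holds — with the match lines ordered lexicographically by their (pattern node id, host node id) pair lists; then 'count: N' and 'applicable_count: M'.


2 match(es); 1 pass the dangling check.
match: 0->2, 1->1 | applicable
match: 0->13, 1->14
count: 2
applicable_count: 1


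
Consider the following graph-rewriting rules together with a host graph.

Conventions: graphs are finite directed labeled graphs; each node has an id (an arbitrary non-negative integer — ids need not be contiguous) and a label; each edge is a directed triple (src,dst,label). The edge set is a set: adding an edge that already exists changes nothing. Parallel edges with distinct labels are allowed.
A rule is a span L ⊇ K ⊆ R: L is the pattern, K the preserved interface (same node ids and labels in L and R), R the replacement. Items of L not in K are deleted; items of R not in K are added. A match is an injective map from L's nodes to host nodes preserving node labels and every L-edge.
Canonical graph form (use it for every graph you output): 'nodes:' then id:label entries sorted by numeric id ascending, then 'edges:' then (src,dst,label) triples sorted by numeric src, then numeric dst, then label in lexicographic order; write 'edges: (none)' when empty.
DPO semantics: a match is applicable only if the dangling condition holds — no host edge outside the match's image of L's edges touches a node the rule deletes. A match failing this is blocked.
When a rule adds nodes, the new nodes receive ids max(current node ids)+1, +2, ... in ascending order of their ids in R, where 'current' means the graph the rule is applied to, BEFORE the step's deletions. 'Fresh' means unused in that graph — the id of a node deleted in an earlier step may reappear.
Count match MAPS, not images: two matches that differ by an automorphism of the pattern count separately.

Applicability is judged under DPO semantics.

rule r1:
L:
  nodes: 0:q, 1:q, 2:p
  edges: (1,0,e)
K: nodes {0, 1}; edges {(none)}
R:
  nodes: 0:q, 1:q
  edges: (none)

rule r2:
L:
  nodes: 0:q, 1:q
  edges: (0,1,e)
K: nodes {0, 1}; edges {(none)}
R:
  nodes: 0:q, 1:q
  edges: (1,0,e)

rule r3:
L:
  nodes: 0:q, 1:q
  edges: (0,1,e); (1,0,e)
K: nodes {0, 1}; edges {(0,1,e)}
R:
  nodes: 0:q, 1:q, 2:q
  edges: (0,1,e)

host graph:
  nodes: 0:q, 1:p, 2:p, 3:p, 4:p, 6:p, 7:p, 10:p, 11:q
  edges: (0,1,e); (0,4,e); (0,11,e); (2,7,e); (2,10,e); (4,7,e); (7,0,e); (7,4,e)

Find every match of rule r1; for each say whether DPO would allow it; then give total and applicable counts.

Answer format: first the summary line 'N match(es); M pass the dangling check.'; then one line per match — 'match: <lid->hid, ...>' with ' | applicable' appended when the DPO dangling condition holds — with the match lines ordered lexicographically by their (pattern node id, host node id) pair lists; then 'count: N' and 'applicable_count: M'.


7 match(es); 2 pass the dangling check.
match: 0->11, 1->0, 2->1
match: 0->11, 1->0, 2->2
match: 0->11, 1->0, 2->3 | applicable
match: 0->11, 1->0, 2->4
match: 0->11, 1->0, 2->6 | applicable
match: 0->11, 1->0, 2->7
match: 0->11, 1->0, 2->10
count: 7
applicable_count: 2


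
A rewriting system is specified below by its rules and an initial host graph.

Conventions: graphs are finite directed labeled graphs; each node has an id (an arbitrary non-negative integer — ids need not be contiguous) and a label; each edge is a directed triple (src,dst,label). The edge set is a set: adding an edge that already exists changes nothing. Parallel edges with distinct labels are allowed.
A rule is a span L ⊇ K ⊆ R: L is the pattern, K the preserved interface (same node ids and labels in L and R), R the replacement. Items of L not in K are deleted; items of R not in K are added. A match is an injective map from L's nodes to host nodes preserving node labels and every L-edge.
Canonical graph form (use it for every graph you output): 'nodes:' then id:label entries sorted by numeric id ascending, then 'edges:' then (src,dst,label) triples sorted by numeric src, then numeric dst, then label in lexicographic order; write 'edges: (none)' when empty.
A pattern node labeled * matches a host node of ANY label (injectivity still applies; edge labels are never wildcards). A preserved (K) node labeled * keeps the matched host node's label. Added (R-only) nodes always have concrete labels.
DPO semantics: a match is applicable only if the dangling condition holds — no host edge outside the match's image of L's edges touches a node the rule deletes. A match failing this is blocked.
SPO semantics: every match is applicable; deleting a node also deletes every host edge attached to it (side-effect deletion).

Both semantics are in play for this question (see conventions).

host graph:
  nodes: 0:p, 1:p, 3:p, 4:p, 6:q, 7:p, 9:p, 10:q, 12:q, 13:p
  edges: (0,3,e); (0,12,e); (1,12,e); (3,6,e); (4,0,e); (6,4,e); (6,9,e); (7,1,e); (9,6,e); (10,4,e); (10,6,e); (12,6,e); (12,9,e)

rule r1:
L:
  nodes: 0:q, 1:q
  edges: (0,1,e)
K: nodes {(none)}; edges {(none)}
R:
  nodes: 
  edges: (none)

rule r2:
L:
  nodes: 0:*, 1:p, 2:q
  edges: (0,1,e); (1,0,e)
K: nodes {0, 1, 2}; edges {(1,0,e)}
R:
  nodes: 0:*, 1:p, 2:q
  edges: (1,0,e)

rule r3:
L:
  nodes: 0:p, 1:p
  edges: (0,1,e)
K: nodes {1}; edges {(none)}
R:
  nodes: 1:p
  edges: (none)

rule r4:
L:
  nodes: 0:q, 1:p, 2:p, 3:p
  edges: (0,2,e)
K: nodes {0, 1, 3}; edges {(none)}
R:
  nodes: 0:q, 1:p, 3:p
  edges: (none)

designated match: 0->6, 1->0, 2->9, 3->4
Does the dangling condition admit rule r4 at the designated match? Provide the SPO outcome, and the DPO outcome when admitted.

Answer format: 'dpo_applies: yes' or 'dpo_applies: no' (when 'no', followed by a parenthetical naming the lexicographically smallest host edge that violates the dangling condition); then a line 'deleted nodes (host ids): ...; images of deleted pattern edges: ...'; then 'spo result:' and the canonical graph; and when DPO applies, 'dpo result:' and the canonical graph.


dpo_applies: no
(the rule deletes node 9, which keeps host edge (9,6,e) outside the match image — the dangling condition fails, DPO blocks; SPO proceeds and side-deletes such edges)
deleted nodes (host ids): 9; images of deleted pattern edges: (6,9,e)
spo result:
nodes: 0:p, 1:p, 3:p, 4:p, 6:q, 7:p, 10:q, 12:q, 13:p
edges: (0,3,e); (0,12,e); (1,12,e); (3,6,e); (4,0,e); (6,4,e); (7,1,e); (10,4,e); (10,6,e); (12,6,e)


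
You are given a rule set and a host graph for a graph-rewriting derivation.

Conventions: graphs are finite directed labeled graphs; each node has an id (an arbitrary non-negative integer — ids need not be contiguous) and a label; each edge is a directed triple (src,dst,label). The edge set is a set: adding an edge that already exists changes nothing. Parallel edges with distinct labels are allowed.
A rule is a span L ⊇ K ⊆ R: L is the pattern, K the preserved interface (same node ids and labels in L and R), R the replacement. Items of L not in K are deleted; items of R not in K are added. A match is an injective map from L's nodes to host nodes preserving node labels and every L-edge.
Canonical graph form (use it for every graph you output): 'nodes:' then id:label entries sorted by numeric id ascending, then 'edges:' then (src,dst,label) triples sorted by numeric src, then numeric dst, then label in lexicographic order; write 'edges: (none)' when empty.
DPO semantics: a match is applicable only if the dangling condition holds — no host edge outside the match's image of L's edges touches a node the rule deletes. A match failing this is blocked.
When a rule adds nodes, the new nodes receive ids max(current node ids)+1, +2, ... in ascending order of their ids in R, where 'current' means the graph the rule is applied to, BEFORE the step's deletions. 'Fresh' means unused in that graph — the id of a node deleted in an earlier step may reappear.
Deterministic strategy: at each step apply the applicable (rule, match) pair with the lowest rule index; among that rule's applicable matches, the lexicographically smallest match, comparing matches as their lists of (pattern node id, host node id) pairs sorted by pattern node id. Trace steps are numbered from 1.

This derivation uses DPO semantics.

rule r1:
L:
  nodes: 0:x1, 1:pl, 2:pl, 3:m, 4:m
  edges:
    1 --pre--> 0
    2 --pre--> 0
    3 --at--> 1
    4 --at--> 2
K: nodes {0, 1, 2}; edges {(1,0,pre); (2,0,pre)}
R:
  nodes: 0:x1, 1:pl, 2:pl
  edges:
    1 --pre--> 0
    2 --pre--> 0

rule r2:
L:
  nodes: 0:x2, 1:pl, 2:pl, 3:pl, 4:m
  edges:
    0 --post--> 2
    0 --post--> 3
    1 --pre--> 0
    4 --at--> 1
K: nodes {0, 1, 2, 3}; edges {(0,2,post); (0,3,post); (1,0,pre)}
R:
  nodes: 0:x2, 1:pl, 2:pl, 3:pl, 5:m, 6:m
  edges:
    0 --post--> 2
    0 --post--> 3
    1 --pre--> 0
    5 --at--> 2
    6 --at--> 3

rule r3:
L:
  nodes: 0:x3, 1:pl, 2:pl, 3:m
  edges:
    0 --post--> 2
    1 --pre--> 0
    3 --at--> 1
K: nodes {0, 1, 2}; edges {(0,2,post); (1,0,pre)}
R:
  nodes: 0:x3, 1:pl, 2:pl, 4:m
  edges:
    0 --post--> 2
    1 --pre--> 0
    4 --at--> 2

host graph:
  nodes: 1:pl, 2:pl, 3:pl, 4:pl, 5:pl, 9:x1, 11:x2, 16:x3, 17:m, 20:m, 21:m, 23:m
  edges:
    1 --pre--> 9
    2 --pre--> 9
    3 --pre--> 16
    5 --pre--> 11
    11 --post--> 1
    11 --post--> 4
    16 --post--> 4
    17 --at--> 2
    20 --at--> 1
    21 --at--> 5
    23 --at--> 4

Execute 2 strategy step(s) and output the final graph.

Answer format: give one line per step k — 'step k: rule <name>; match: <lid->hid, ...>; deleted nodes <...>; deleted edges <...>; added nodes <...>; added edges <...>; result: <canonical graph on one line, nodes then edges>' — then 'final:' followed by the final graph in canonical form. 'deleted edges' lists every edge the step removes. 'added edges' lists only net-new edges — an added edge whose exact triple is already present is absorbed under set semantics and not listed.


step 1: rule r1; match: 0->9, 1->1, 2->2, 3->20, 4->17; deleted nodes 17, 20; deleted edges (17,2,at); (20,1,at); added nodes (none); added edges (none); result: nodes: 1:pl, 2:pl, 3:pl, 4:pl, 5:pl, 9:x1, 11:x2, 16:x3, 21:m, 23:m edges: (1,9,pre); (2,9,pre); (3,16,pre); (5,11,pre); (11,1,post); (11,4,post); (16,4,post); (21,5,at); (23,4,at)
step 2: rule r2; match: 0->11, 1->5, 2->1, 3->4, 4->21; deleted nodes 21; deleted edges (21,5,at); added nodes 24, 25; added edges (24,1,at); (25,4,at); result: nodes: 1:pl, 2:pl, 3:pl, 4:pl, 5:pl, 9:x1, 11:x2, 16:x3, 23:m, 24:m, 25:m edges: (1,9,pre); (2,9,pre); (3,16,pre); (5,11,pre); (11,1,post); (11,4,post); (16,4,post); (23,4,at); (24,1,at); (25,4,at)
final:
nodes: 1:pl, 2:pl, 3:pl, 4:pl, 5:pl, 9:x1, 11:x2, 16:x3, 23:m, 24:m, 25:m
edges: (1,9,pre); (2,9,pre); (3,16,pre); (5,11,pre); (11,1,post); (11,4,post); (16,4,post); (23,4,at); (24,1,at); (25,4,at)
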